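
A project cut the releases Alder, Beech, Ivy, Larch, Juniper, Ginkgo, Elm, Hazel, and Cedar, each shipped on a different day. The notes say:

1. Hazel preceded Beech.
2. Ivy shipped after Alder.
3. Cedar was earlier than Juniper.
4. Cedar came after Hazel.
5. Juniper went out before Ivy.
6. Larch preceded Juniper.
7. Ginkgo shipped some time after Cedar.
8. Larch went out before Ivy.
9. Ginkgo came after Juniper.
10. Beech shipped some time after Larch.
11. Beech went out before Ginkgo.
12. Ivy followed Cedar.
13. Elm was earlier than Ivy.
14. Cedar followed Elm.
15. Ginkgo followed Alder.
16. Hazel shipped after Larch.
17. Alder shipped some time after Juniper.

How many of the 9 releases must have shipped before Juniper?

Directly stated before Juniper: Cedar and Larch.
Elm reaches Juniper via Elm → Cedar → Juniper.
Hazel reaches Juniper via Hazel → Cedar → Juniper.
No chain forces Ginkgo (or any of the others) ahead of Juniper.
That's Cedar, Elm, Hazel, and Larch — 4 in all.

4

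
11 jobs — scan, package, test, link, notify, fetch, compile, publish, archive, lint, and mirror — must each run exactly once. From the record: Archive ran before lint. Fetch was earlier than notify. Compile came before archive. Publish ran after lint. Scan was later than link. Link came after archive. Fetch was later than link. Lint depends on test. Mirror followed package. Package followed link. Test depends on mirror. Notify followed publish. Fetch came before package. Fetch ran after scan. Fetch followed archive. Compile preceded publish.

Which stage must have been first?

Compile has a chain of constraints placing it before every other stage, so compile must be first.

compile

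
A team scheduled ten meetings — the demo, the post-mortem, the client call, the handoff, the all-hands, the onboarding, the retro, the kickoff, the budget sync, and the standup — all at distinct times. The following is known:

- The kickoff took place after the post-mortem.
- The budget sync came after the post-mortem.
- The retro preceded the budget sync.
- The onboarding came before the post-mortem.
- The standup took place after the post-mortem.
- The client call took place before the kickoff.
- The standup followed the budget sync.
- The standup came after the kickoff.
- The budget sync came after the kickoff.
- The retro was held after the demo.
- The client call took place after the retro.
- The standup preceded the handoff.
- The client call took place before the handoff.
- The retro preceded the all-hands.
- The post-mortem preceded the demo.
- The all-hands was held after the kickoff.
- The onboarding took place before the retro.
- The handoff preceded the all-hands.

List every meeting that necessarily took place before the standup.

the budget sync, the client call, the demo, the kickoff, the onboarding, the post-mortem, the retro

Directly stated before the standup: the budget sync, the kickoff, and the post-mortem.
The client call reaches the standup via the client call → the kickoff → the standup.
The demo reaches the standup via the demo → the retro → the budget sync → the standup.
The onboarding reaches the standup via the onboarding → the post-mortem → the standup.
Likewise the retro reaches the standup by chaining the stated constraints.
No chain forces the all-hands (or any of the others) ahead of the standup.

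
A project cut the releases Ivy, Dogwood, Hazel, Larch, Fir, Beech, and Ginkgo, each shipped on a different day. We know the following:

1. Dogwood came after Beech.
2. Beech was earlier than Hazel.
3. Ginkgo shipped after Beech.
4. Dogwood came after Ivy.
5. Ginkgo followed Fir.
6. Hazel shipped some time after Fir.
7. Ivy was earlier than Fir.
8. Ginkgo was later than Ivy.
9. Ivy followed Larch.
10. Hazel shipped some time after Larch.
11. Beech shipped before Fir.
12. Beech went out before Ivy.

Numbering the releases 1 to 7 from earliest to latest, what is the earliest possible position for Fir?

4

Beech, Ivy, and Larch must all come before Fir — 3 forced predecessors.
Nothing else is forced ahead of Fir, so its earliest slot is position 3 + 1 = 4.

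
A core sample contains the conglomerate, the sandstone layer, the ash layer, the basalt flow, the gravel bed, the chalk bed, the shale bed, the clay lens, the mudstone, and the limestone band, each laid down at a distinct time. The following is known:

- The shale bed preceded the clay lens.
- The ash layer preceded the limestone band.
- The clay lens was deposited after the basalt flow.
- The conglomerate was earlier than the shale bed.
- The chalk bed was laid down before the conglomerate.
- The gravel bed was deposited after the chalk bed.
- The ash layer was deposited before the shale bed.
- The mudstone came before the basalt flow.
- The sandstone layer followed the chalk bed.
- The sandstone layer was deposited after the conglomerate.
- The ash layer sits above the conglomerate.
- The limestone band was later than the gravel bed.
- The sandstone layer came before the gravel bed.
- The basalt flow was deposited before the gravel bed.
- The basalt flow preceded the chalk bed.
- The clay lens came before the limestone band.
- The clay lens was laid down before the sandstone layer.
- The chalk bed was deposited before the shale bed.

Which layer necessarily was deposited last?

the limestone band

Every other layer has a chain of constraints placing it before the limestone band, so the limestone band is last.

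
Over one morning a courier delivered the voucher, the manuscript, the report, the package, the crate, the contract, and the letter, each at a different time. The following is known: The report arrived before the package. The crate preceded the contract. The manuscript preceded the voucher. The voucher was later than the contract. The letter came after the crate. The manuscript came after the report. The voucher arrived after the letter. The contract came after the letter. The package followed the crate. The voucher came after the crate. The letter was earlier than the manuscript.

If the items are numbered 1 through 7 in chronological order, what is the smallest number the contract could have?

3

The crate and the letter must both come before the contract — 2 forced predecessors.
Nothing else is forced ahead of the contract, so its earliest slot is position 2 + 1 = 3.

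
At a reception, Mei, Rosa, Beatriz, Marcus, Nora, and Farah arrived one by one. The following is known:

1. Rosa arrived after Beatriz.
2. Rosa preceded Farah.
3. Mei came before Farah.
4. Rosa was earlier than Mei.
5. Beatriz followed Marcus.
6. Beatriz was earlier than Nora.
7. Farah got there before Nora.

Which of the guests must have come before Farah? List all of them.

Directly stated before Farah: Mei and Rosa.
Beatriz reaches Farah via Beatriz → Rosa → Farah.
Marcus reaches Farah via Marcus → Beatriz → Rosa → Farah.
No chain forces Nora ahead of Farah.

Beatriz, Marcus, Mei, Rosa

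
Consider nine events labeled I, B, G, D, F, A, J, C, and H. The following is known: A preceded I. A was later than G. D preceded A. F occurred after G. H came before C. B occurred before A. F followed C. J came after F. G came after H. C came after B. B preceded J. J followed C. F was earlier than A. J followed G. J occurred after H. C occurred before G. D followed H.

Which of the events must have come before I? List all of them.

Directly stated before I: A.
B reaches I via B → A → I.
C reaches I via C → G → A → I.
D reaches I via D → A → I.
Likewise F, G, and H each reach I by chaining the stated constraints.

A, B, C, D, F, G, H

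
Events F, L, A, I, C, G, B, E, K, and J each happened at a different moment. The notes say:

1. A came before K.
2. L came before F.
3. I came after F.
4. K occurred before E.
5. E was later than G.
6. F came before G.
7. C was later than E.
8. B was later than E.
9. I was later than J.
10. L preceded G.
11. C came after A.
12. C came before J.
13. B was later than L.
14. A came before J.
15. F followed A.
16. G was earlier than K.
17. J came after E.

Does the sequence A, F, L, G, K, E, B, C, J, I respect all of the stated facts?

The constraints require L before F, but in the proposed sequence F appears ahead of L. That one violation is enough.

no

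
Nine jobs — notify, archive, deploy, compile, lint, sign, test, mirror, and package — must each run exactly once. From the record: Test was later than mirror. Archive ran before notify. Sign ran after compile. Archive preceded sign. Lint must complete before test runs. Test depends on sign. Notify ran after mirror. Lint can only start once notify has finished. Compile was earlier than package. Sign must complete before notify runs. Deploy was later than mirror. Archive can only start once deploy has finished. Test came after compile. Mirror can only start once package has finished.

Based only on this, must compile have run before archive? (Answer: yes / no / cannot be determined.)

Chain the constraints: compile → package → mirror → deploy → archive. Each link is directly stated, so compile comes before archive.

yes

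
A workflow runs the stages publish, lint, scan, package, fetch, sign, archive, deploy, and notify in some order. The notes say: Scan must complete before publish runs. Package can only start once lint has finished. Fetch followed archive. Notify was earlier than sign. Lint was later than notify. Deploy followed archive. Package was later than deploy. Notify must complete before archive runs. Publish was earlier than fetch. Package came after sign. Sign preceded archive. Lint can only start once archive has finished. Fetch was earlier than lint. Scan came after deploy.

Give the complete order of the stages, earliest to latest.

The constraints fix every adjacent pair, so only one ordering works:
notify → sign → archive → deploy → scan → publish → fetch → lint → package.

notify, sign, archive, deploy, scan, publish, fetch, lint, package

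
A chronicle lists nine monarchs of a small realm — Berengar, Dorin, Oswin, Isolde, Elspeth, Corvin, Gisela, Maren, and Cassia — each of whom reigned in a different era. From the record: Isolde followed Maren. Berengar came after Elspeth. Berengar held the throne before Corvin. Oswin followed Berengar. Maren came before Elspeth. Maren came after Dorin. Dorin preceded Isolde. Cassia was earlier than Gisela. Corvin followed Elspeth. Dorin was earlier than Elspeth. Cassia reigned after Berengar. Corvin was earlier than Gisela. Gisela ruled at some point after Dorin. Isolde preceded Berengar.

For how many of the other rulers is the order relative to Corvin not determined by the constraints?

Forced before Corvin: Berengar, Dorin, Elspeth, Isolde, and Maren; forced after Corvin: Gisela.
That leaves Cassia and Oswin with no forced order relative to Corvin — 2.

2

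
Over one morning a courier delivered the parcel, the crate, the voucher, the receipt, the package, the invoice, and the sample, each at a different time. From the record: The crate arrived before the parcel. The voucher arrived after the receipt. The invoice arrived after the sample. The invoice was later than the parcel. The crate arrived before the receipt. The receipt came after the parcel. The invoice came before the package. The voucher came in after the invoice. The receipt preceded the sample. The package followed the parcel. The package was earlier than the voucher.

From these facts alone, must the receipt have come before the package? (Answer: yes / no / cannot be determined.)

Chain the constraints: the receipt → the sample → the invoice → the package. Each link is directly stated, so the receipt comes before the package.

yes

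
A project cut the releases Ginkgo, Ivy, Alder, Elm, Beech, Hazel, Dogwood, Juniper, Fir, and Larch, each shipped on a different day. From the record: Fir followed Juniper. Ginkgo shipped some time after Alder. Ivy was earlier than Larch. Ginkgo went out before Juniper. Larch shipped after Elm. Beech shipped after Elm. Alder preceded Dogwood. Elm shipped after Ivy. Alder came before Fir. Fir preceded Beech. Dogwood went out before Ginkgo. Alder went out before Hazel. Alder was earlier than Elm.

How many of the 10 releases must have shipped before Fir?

Directly stated before Fir: Alder and Juniper.
Dogwood reaches Fir via Dogwood → Ginkgo → Juniper → Fir.
Ginkgo reaches Fir via Ginkgo → Juniper → Fir.
No chain forces Larch (or any of the others) ahead of Fir.
That's Alder, Dogwood, Ginkgo, and Juniper — 4 in all.

4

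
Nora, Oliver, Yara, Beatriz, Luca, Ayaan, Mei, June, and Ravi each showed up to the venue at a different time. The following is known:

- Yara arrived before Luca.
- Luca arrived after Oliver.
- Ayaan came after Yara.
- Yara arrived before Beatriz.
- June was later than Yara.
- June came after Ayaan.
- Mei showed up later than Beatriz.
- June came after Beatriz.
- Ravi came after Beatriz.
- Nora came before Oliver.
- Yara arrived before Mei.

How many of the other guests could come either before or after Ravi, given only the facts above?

Forced before Ravi: Beatriz and Yara.
That leaves Ayaan, June, Luca, Mei, Nora, and Oliver with no forced order relative to Ravi — 6.

6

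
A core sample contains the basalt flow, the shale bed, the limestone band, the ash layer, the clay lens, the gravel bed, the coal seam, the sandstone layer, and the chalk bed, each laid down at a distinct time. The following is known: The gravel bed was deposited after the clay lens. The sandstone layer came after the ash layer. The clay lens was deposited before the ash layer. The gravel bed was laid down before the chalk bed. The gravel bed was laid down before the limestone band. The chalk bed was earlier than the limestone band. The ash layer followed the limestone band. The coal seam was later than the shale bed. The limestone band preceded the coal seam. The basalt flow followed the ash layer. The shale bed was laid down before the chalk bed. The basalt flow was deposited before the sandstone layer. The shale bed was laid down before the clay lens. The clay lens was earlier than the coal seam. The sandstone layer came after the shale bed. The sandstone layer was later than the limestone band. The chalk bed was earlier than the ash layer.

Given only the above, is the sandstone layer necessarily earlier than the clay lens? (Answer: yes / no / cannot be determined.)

no

Tracing the constraints gives the clay lens → the ash layer → the sandstone layer, so the clay lens must come before the sandstone layer.
That means the sandstone layer cannot be before the clay lens.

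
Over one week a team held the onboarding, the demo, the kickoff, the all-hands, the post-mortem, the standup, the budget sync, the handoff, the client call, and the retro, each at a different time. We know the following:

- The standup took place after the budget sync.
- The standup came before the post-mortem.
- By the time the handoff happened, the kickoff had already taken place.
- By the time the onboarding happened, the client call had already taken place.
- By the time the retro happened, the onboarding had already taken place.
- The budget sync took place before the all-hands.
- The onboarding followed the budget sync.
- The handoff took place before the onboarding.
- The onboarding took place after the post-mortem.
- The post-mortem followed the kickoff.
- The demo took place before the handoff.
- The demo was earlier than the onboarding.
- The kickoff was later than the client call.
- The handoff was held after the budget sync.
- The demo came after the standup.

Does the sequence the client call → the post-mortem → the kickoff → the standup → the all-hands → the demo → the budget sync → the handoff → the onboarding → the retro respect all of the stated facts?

The constraints require the standup before the post-mortem, but in the proposed sequence the post-mortem appears ahead of the standup. That one violation is enough.

no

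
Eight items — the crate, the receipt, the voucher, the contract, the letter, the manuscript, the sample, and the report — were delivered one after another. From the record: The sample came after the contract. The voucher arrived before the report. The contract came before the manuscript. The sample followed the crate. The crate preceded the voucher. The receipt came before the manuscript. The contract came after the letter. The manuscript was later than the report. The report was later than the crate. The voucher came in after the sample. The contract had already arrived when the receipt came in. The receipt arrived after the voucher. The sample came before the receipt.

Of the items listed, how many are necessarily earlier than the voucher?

4

Directly stated before the voucher: the crate and the sample.
The contract reaches the voucher via the contract → the sample → the voucher.
The letter reaches the voucher via the letter → the contract → the sample → the voucher.
No chain forces the manuscript (or any of the others) ahead of the voucher.
That's the contract, the crate, the letter, and the sample — 4 in all.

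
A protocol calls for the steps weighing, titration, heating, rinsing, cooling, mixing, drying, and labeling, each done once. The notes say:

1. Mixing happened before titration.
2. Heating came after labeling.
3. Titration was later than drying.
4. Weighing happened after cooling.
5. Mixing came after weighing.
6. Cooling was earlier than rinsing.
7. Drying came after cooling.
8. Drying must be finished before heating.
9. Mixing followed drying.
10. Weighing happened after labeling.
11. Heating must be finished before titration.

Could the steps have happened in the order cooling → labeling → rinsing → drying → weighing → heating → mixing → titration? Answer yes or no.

Check each stated constraint against the proposed order — e.g. drying is ahead of titration; labeling is ahead of heating. Every pair is in the required order; nothing is violated.

yes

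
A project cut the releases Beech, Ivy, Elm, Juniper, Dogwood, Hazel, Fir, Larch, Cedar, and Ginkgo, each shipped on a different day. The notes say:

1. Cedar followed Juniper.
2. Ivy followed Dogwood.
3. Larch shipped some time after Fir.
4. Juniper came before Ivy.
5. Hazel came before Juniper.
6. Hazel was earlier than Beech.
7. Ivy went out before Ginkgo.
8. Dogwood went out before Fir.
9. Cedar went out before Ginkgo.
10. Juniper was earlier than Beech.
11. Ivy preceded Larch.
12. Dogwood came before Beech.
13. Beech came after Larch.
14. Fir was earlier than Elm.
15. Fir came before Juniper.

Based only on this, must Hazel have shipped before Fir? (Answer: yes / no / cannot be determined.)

No chain of stated constraints runs from Hazel to Fir, and none runs from Fir to Hazel either.
So the relative order of Hazel and Fir is not fixed by the given facts.

cannot be determined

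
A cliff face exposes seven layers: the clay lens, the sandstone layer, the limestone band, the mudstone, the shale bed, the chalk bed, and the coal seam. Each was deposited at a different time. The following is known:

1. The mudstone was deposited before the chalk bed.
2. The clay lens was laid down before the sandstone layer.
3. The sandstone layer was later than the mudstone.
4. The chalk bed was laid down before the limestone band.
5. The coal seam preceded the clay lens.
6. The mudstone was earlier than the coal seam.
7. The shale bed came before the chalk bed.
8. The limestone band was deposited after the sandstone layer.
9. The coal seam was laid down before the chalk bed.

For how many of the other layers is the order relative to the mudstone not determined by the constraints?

1

Forced after the mudstone: the chalk bed, the clay lens, the coal seam, the limestone band, and the sandstone layer.
That leaves the shale bed with no forced order relative to the mudstone — 1.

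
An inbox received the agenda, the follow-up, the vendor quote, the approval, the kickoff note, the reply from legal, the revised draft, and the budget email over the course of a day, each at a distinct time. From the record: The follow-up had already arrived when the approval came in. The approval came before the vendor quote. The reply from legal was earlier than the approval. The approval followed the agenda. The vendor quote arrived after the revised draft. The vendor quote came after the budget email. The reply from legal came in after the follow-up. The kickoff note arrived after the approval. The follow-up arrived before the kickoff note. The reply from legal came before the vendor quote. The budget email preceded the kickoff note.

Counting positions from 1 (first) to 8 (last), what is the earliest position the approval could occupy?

The agenda, the follow-up, and the reply from legal must all come before the approval — 3 forced predecessors.
Nothing else is forced ahead of the approval, so its earliest slot is position 3 + 1 = 4.

4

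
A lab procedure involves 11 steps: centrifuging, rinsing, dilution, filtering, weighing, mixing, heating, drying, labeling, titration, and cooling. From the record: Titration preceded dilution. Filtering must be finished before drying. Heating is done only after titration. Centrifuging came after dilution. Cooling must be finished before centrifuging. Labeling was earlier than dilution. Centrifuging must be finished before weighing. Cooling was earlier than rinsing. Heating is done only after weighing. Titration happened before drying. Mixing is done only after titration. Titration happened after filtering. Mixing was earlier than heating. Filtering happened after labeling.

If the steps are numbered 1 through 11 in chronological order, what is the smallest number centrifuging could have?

6

Cooling, dilution, filtering, labeling, and titration must all come before centrifuging — 5 forced predecessors.
Nothing else is forced ahead of centrifuging, so its earliest slot is position 5 + 1 = 6.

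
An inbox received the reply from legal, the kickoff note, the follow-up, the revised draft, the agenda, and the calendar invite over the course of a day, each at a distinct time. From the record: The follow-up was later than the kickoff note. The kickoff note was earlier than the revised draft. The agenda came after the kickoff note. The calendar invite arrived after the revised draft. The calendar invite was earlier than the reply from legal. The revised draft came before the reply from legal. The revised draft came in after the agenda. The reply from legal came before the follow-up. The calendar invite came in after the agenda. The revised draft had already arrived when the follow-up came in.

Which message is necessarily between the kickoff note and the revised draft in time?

Tracing the constraints gives the kickoff note → the agenda → the revised draft, so the agenda sits after the kickoff note and before the revised draft.
No other message is forced both after the kickoff note and before the revised draft.

the agenda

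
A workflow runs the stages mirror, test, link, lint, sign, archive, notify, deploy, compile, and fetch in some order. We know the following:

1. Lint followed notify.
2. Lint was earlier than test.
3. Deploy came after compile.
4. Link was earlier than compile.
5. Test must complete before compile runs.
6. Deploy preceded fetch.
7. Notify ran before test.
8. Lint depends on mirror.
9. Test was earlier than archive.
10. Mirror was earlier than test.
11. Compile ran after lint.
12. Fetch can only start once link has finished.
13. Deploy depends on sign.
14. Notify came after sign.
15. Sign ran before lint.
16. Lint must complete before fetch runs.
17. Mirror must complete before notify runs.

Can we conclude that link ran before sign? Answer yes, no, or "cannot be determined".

cannot be determined

No chain of stated constraints runs from link to sign, and none runs from sign to link either.
So the relative order of link and sign is not fixed by the given facts.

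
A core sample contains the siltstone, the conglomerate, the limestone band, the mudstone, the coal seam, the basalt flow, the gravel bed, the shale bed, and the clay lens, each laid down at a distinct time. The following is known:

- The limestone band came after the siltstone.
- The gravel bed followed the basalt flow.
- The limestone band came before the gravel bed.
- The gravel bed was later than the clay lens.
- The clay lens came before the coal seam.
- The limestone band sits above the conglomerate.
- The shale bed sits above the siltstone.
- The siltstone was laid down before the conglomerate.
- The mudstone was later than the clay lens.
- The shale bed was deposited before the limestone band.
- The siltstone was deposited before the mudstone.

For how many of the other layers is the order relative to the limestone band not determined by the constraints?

Forced before the limestone band: the conglomerate, the shale bed, and the siltstone; forced after the limestone band: the gravel bed.
That leaves the basalt flow, the clay lens, the coal seam, and the mudstone with no forced order relative to the limestone band — 4.

4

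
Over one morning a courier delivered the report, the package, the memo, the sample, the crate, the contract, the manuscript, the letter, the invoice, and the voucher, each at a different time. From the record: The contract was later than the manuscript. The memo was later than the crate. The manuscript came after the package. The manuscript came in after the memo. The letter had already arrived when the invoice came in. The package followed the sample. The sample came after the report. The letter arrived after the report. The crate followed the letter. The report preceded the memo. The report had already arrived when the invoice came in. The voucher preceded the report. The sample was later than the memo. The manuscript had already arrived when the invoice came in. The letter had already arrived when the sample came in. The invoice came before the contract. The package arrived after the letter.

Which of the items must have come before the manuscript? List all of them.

Directly stated before the manuscript: the memo and the package.
The crate reaches the manuscript via the crate → the memo → the manuscript.
The letter reaches the manuscript via the letter → the package → the manuscript.
The report reaches the manuscript via the report → the memo → the manuscript.
Likewise the sample and the voucher each reach the manuscript by chaining the stated constraints.
No chain forces the invoice (or any of the others) ahead of the manuscript.

the crate, the letter, the memo, the package, the report, the sample, the voucher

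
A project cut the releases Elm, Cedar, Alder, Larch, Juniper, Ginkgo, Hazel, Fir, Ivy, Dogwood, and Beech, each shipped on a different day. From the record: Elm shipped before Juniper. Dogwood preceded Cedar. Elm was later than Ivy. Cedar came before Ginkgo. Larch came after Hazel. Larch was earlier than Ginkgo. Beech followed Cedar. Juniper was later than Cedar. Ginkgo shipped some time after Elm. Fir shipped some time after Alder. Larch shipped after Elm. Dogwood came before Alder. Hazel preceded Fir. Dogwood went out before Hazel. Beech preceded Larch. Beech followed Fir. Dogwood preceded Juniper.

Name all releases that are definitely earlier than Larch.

Alder, Beech, Cedar, Dogwood, Elm, Fir, Hazel, Ivy

Directly stated before Larch: Beech, Elm, and Hazel.
Alder reaches Larch via Alder → Fir → Beech → Larch.
Cedar reaches Larch via Cedar → Beech → Larch.
Dogwood reaches Larch via Dogwood → Hazel → Larch.
Likewise Fir and Ivy each reach Larch by chaining the stated constraints.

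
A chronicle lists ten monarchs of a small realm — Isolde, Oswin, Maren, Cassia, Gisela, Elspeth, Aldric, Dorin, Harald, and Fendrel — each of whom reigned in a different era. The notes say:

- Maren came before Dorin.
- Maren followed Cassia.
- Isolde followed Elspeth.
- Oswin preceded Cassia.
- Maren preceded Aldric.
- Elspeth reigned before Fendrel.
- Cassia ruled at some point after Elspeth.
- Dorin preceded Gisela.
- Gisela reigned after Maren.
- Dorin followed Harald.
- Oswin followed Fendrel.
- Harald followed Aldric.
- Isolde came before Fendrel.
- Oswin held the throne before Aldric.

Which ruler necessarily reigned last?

Every other ruler has a chain of constraints placing them before Gisela, so Gisela is last.

Gisela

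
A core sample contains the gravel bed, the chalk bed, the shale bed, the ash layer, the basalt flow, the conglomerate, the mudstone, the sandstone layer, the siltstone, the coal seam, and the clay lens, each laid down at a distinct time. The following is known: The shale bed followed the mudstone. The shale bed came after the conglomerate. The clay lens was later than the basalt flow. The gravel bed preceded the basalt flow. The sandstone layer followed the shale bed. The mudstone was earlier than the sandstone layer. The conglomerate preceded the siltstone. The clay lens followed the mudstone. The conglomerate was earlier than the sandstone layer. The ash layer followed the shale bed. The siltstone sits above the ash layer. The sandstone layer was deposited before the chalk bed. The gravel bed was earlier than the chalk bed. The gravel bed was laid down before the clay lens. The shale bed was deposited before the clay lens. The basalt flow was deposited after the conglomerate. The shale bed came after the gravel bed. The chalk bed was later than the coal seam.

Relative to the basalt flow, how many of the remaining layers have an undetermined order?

7

Forced before the basalt flow: the conglomerate and the gravel bed; forced after the basalt flow: the clay lens.
That leaves the ash layer, the chalk bed, the coal seam, the mudstone, the sandstone layer, the shale bed, and the siltstone with no forced order relative to the basalt flow — 7.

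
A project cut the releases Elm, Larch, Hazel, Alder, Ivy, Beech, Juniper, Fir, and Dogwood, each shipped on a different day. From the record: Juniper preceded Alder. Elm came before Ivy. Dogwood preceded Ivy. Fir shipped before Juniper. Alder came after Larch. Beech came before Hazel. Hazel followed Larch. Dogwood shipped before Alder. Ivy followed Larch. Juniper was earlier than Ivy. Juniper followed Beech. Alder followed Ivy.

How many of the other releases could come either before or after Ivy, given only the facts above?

1

Forced before Ivy: Beech, Dogwood, Elm, Fir, Juniper, and Larch; forced after Ivy: Alder.
That leaves Hazel with no forced order relative to Ivy — 1.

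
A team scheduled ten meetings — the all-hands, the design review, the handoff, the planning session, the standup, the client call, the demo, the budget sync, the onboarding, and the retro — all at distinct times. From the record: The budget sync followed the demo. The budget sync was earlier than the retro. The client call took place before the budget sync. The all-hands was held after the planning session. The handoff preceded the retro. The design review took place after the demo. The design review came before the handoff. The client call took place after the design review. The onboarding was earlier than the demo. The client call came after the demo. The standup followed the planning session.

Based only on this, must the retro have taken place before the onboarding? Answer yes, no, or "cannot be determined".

Tracing the constraints gives the onboarding → the demo → the budget sync → the retro, so the onboarding must come before the retro.
That means the retro cannot be before the onboarding.

no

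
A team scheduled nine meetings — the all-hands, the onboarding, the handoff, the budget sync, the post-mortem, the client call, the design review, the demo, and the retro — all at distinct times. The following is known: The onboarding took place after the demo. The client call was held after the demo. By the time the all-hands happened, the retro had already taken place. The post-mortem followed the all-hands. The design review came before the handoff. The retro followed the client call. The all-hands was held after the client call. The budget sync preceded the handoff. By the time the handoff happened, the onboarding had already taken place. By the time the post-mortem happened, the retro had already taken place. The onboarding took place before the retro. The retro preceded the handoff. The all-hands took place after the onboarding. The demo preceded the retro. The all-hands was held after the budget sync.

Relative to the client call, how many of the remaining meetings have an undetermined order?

Forced before the client call: the demo; forced after the client call: the all-hands, the handoff, the post-mortem, and the retro.
That leaves the budget sync, the design review, and the onboarding with no forced order relative to the client call — 3.

3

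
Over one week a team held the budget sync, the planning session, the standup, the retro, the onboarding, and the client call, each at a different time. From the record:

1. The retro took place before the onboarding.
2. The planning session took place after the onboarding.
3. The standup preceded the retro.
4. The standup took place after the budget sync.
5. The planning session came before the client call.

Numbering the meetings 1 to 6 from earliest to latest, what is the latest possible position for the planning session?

5

The planning session must come before the client call — 1 meeting forced after it.
Everything else can be placed before the planning session in some valid order, so the planning session can sit as late as position 6 − 1 = 5.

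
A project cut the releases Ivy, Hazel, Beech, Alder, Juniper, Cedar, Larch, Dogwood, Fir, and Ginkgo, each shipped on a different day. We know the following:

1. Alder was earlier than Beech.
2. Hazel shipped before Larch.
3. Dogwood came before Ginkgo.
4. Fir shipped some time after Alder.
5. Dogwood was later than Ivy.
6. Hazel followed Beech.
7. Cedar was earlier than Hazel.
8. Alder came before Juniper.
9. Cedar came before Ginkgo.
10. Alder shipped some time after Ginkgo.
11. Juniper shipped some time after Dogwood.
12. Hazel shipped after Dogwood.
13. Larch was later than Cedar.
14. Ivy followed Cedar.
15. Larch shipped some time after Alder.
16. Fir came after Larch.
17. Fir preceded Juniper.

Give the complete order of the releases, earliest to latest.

Cedar, Ivy, Dogwood, Ginkgo, Alder, Beech, Hazel, Larch, Fir, Juniper

The constraints fix every adjacent pair, so only one ordering works:
Cedar → Ivy → Dogwood → Ginkgo → Alder → Beech → Hazel → Larch → Fir → Juniper.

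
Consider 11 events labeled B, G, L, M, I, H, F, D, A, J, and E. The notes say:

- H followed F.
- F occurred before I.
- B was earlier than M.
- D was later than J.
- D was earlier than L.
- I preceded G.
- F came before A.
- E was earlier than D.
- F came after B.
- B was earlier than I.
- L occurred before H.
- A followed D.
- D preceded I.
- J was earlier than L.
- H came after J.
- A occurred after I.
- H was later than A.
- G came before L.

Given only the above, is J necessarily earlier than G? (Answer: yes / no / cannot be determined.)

yes

Chain the constraints: J → D → I → G. Each link is directly stated, so J comes before G.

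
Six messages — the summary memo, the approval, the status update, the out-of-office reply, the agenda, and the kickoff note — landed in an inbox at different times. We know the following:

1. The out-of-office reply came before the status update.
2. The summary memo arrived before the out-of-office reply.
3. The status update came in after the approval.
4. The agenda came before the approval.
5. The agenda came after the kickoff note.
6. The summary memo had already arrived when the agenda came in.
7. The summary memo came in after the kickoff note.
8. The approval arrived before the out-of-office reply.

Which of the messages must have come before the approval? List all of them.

the agenda, the kickoff note, the summary memo

Directly stated before the approval: the agenda.
The kickoff note reaches the approval via the kickoff note → the agenda → the approval.
The summary memo reaches the approval via the summary memo → the agenda → the approval.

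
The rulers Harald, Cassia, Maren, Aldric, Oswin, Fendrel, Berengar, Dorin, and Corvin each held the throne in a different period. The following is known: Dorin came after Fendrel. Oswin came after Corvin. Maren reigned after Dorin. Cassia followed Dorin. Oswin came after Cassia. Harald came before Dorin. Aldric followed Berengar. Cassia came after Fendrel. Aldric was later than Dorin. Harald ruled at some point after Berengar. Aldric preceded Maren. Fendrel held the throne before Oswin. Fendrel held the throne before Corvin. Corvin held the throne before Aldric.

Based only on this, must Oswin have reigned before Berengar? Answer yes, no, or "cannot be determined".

no

Tracing the constraints gives Berengar → Harald → Dorin → Cassia → Oswin, so Berengar must come before Oswin.
That means Oswin cannot be before Berengar.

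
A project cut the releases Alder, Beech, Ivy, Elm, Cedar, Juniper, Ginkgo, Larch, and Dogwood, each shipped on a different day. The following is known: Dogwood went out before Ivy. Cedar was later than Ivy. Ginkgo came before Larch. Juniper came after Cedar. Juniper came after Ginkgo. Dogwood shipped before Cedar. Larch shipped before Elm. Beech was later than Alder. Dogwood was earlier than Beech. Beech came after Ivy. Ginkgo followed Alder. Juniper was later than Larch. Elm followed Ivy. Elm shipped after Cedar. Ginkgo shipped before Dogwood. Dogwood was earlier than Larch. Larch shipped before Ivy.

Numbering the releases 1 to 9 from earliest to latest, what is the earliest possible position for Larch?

4

Alder, Dogwood, and Ginkgo must all come before Larch — 3 forced predecessors.
Nothing else is forced ahead of Larch, so its earliest slot is position 3 + 1 = 4.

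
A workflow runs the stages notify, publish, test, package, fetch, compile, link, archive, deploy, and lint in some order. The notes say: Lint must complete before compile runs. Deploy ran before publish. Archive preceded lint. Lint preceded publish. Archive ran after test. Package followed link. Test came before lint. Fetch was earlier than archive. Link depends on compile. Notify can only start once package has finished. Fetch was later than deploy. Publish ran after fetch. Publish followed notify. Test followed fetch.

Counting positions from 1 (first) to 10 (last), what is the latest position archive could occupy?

4

Archive must come before compile, link, lint, notify, package, and publish — 6 stages forced after it.
Everything else can be placed before archive in some valid order, so archive can sit as late as position 10 − 6 = 4.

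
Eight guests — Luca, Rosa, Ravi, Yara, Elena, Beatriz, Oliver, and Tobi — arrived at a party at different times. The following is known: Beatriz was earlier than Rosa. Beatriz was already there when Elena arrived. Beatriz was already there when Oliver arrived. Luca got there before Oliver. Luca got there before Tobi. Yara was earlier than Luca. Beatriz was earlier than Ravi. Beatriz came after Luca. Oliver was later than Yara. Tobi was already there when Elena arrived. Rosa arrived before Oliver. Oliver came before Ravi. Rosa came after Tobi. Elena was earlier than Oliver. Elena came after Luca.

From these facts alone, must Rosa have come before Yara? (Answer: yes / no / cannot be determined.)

no

Tracing the constraints gives Yara → Luca → Beatriz → Rosa, so Yara must come before Rosa.
That means Rosa cannot be before Yara.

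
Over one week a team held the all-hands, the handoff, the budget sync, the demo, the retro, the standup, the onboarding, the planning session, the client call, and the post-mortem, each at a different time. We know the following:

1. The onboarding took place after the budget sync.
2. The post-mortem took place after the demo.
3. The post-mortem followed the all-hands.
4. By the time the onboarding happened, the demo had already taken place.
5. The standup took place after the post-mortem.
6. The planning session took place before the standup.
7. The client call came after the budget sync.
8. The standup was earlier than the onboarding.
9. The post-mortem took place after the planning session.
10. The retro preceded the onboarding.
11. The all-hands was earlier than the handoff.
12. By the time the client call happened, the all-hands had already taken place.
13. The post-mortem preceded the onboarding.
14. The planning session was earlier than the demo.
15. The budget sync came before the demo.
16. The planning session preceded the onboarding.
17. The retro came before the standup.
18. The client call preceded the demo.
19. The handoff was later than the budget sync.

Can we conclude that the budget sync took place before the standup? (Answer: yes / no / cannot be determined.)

yes

Chain the constraints: the budget sync → the demo → the post-mortem → the standup. Each link is directly stated, so the budget sync comes before the standup.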